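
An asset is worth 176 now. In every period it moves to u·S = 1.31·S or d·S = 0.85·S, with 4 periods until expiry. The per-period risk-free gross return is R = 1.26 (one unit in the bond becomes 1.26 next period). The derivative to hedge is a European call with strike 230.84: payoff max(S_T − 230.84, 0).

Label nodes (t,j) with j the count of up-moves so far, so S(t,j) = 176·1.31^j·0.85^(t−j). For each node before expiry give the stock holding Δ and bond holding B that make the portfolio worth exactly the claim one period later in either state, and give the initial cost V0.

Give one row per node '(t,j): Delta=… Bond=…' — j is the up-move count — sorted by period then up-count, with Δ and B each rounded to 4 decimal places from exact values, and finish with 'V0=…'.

(0,0): Delta=0.9645 Bond=-84.8810
(1,0): Delta=0.7670 Bond=-77.4014
(1,1): Delta=0.9801 Bond=-110.5535
(2,0): Delta=0.0000 Bond=0.0000
(2,1): Delta=0.8276 Bond=-109.4191
(2,2): Delta=0.9922 Bond=-142.9411
(3,0): Delta=0.0000 Bond=0.0000
(3,1): Delta=0.0000 Bond=0.0000
(3,2): Delta=0.8931 Bond=-154.6812
(3,3): Delta=1.0000 Bond=-183.2063
V0=84.8658

Risk-neutral probability p* = (R−d)/(u−d) = (1.26−0.85)/(1.31−0.85) = 0.8913.
Terminal payoffs: V(4,0)=0.0000, V(4,1)=0.0000, V(4,2)=0.0000, V(4,3)=105.4744, V(4,4)=287.4799
  t=3,j=0: stock 108.0860 → up 141.5927 (V=0.0000), down 91.8731 (V=0.0000). Price 0.0000; hedge Δ=0.0000, bond B=0.0000.
  t=3,j=1: stock 166.5796 → up 218.2193 (V=0.0000), down 141.5927 (V=0.0000). Price 0.0000; hedge Δ=0.0000, bond B=0.0000.
  t=3,j=2: stock 256.7286 → up 336.3144 (V=105.4744), down 218.2193 (V=0.0000). Price 74.6110; hedge Δ=0.8931, bond B=-154.6812.
  t=3,j=3: stock 395.6640 → up 518.3199 (V=287.4799), down 336.3144 (V=105.4744). Price 212.4577; hedge Δ=1.0000, bond B=-183.2063.
  t=2,j=0: stock 127.1600 → up 166.5796 (V=0.0000), down 108.0860 (V=0.0000). Price 0.0000; hedge Δ=0.0000, bond B=0.0000.
  t=2,j=1: stock 195.9760 → up 256.7286 (V=74.6110), down 166.5796 (V=0.0000). Price 52.7786; hedge Δ=0.8276, bond B=-109.4191.
  t=2,j=2: stock 302.0336 → up 395.6640 (V=212.4577), down 256.7286 (V=74.6110). Price 156.7257; hedge Δ=0.9922, bond B=-142.9411.
  t=1,j=0: stock 149.6000 → up 195.9760 (V=52.7786), down 127.1600 (V=0.0000). Price 37.3348; hedge Δ=0.7670, bond B=-77.4014.
  t=1,j=1: stock 230.5600 → up 302.0336 (V=156.7257), down 195.9760 (V=52.7786). Price 115.4183; hedge Δ=0.9801, bond B=-110.5535.
  t=0,j=0: stock 176.0000 → up 230.5600 (V=115.4183), down 149.6000 (V=37.3348). Price 84.8658; hedge Δ=0.9645, bond B=-84.8810.
Each (Δ,B) replicates both successor values, so the strategy is self-financing and V0 is arbitrage-free.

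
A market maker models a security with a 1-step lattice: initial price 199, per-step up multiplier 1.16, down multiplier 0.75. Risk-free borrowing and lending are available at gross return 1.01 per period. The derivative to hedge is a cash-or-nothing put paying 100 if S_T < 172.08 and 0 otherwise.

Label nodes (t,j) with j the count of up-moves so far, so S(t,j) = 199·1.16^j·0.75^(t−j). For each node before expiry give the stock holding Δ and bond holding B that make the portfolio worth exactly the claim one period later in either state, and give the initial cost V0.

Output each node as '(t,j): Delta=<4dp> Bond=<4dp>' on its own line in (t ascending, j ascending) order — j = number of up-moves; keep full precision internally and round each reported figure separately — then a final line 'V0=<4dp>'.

(0,0): Delta=-1.2256 Bond=280.1256
V0=36.2231

Risk-neutral probability p* = (R−d)/(u−d) = (1.01−0.75)/(1.16−0.75) = 0.6341.
Terminal values V(1,·): V(1,0)=100.0000, V(1,1)=0.0000
  t=0,j=0: stock 199.0000 → up 230.8400 (V=0.0000), down 149.2500 (V=100.0000). Price 36.2231; hedge Δ=-1.2256, bond B=280.1256.
Check: Δ(0,0)·S0 + B(0,0) = 36.2231 = V0.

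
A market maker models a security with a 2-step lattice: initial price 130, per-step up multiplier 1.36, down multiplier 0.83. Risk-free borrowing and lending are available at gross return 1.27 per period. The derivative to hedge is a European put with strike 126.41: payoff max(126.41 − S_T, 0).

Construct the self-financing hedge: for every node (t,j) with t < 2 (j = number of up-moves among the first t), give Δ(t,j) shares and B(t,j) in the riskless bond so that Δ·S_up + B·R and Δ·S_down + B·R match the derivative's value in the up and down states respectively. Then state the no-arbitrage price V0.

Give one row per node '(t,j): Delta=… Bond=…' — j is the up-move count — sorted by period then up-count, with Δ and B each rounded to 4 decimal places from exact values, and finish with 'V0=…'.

(0,0): Delta=-0.0715 Bond=9.9562
(1,0): Delta=-0.6444 Bond=74.4616
(1,1): Delta=0.0000 Bond=0.0000
V0=0.6589

The replicating-portfolio and risk-neutral prices coincide; use p* = (1.27−0.83)/(1.36−0.83) = 0.8302 for the latter.
Payoff layer (t=2): V(2,0)=36.8530, V(2,1)=0.0000, V(2,2)=0.0000
  t=1,j=0: stock 107.9000 → up 146.7440 (V=0.0000), down 89.5570 (V=36.8530). Price 4.9276; hedge Δ=-0.6444, bond B=74.4616.
  t=1,j=1: stock 176.8000 → up 240.4480 (V=0.0000), down 146.7440 (V=0.0000). Price 0.0000; hedge Δ=0.0000, bond B=0.0000.
  t=0,j=0: stock 130.0000 → up 176.8000 (V=0.0000), down 107.9000 (V=4.9276). Price 0.6589; hedge Δ=-0.0715, bond B=9.9562.
The time-0 hedge costs 0.6589, which is the no-arbitrage price.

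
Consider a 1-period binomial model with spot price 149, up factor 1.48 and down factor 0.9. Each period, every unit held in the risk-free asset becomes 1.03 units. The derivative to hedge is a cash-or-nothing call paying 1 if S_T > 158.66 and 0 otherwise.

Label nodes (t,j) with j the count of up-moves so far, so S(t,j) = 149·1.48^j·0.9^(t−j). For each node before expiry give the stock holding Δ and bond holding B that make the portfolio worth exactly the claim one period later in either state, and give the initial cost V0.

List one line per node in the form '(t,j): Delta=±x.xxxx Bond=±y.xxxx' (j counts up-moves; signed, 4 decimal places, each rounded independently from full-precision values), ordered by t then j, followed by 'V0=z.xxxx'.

The replicating-portfolio and risk-neutral prices coincide; use p* = (1.03−0.9)/(1.48−0.9) = 0.2241 for the latter.
Terminal values V(1,·): V(1,0)=0.0000, V(1,1)=1.0000
  t=0,j=0: stock 149.0000 → up 220.5200 (V=1.0000), down 134.1000 (V=0.0000). Price 0.2176; hedge Δ=0.0116, bond B=-1.5065.
Self-financing check: at every node Δ·S+B equals the discounted successor values.

(0,0): Delta=0.0116 Bond=-1.5065
V0=0.2176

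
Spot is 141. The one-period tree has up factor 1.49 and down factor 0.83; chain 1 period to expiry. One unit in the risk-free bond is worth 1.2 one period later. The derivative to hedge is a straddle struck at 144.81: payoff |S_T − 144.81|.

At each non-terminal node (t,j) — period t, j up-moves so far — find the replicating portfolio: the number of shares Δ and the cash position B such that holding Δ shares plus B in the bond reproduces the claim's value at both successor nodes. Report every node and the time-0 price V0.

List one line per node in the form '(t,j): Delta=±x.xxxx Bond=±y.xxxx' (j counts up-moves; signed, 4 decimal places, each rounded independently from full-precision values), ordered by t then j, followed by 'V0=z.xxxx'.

Risk-neutral probability p* = (R−d)/(u−d) = (1.2−0.83)/(1.49−0.83) = 0.5606.
At expiry t=1: V(1,0)=27.7800, V(1,1)=65.2800
  t=0,j=0: stock 141.0000 → up 210.0900 (V=65.2800), down 117.0300 (V=27.7800). Price 40.6689; hedge Δ=0.4030, bond B=-16.1492.
The time-0 hedge costs 40.6689, which is the no-arbitrage price.

(0,0): Delta=0.4030 Bond=-16.1492
V0=40.6689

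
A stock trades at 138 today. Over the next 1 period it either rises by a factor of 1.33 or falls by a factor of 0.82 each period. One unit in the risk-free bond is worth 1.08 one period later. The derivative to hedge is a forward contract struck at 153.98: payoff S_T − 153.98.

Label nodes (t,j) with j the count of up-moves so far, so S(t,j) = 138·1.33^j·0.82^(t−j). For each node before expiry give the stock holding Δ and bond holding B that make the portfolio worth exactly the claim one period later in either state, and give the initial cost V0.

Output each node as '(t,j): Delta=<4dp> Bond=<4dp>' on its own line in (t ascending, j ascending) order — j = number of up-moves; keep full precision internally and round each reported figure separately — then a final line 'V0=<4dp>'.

The replicating-portfolio and risk-neutral prices coincide; use p* = (1.08−0.82)/(1.33−0.82) = 0.5098 for the latter.
Payoff layer (t=1): V(1,0)=-40.8200, V(1,1)=29.5600
Node (0,0) S=138.0000: V=(p*·29.5600+(1−p*)·-40.8200)/1.08=-4.5741; Δ=(29.5600−-40.8200)/(183.5400−113.1600)=1.0000; B=V−Δ·S=-142.5741
Each (Δ,B) replicates both successor values, so the strategy is self-financing and V0 is arbitrage-free.

(0,0): Delta=1.0000 Bond=-142.5741
V0=-4.5741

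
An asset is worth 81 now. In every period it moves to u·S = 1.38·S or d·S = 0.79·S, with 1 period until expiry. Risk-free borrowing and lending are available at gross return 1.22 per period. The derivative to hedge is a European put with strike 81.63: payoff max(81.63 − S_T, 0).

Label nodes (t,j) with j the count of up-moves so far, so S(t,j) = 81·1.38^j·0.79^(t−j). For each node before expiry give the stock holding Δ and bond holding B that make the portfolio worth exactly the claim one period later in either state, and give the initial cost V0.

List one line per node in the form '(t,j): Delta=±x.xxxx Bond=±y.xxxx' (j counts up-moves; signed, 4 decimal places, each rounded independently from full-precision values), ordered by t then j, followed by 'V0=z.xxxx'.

(0,0): Delta=-0.3691 Bond=33.8194
V0=3.9211

The replicating-portfolio and risk-neutral prices coincide; use p* = (1.22−0.79)/(1.38−0.79) = 0.7288 for the latter.
Terminal payoffs: V(1,0)=17.6400, V(1,1)=0.0000
  t=0,j=0: stock 81.0000 → up 111.7800 (V=0.0000), down 63.9900 (V=17.6400). Price 3.9211; hedge Δ=-0.3691, bond B=33.8194.
Self-financing check: at every node Δ·S+B equals the discounted successor values.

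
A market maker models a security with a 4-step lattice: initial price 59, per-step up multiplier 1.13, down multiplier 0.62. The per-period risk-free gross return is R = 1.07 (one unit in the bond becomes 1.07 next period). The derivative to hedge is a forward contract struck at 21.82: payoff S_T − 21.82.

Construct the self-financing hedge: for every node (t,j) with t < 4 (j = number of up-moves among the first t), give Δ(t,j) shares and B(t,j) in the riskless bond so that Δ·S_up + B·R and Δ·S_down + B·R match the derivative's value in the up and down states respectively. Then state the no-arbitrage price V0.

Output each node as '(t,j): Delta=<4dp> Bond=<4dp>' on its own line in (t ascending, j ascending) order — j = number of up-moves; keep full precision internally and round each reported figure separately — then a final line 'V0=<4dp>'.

(0,0): Delta=1.0000 Bond=-16.6464
(1,0): Delta=1.0000 Bond=-17.8116
(1,1): Delta=1.0000 Bond=-17.8116
(2,0): Delta=1.0000 Bond=-19.0584
(2,1): Delta=1.0000 Bond=-19.0584
(2,2): Delta=1.0000 Bond=-19.0584
(3,0): Delta=1.0000 Bond=-20.3925
(3,1): Delta=1.0000 Bond=-20.3925
(3,2): Delta=1.0000 Bond=-20.3925
(3,3): Delta=1.0000 Bond=-20.3925
V0=42.3536

Since d<R<u, set p* = (R−d)/(u−d) = 0.8824; price each node as the discounted p*-expectation of its children.
Payoff layer (t=4): V(4,0)=-13.1020, V(4,1)=-5.9307, V(4,2)=7.1396, V(4,3)=30.9612, V(4,4)=74.3779
Node (3,0) S=14.0614: V=(p*·-5.9307+(1−p*)·-13.1020)/1.07=-6.3312; Δ=(-5.9307−-13.1020)/(15.8893−8.7180)=1.0000; B=V−Δ·S=-20.3925
Node (3,1) S=25.6279: V=(p*·7.1396+(1−p*)·-5.9307)/1.07=5.2354; Δ=(7.1396−-5.9307)/(28.9596−15.8893)=1.0000; B=V−Δ·S=-20.3925
Node (3,2) S=46.7090: V=(p*·30.9612+(1−p*)·7.1396)/1.07=26.3165; Δ=(30.9612−7.1396)/(52.7812−28.9596)=1.0000; B=V−Δ·S=-20.3925
Node (3,3) S=85.1309: V=(p*·74.3779+(1−p*)·30.9612)/1.07=64.7384; Δ=(74.3779−30.9612)/(96.1979−52.7812)=1.0000; B=V−Δ·S=-20.3925
Node (2,0) S=22.6796: V=(p*·5.2354+(1−p*)·-6.3312)/1.07=3.6212; Δ=(5.2354−-6.3312)/(25.6279−14.0614)=1.0000; B=V−Δ·S=-19.0584
Node (2,1) S=41.3354: V=(p*·26.3165+(1−p*)·5.2354)/1.07=22.2770; Δ=(26.3165−5.2354)/(46.7090−25.6279)=1.0000; B=V−Δ·S=-19.0584
Node (2,2) S=75.3371: V=(p*·64.7384+(1−p*)·26.3165)/1.07=56.2787; Δ=(64.7384−26.3165)/(85.1309−46.7090)=1.0000; B=V−Δ·S=-19.0584
Node (1,0) S=36.5800: V=(p*·22.2770+(1−p*)·3.6212)/1.07=18.7684; Δ=(22.2770−3.6212)/(41.3354−22.6796)=1.0000; B=V−Δ·S=-17.8116
Node (1,1) S=66.6700: V=(p*·56.2787+(1−p*)·22.2770)/1.07=48.8584; Δ=(56.2787−22.2770)/(75.3371−41.3354)=1.0000; B=V−Δ·S=-17.8116
Node (0,0) S=59.0000: V=(p*·48.8584+(1−p*)·18.7684)/1.07=42.3536; Δ=(48.8584−18.7684)/(66.6700−36.5800)=1.0000; B=V−Δ·S=-16.6464
Self-financing check: at every node Δ·S+B equals the discounted successor values.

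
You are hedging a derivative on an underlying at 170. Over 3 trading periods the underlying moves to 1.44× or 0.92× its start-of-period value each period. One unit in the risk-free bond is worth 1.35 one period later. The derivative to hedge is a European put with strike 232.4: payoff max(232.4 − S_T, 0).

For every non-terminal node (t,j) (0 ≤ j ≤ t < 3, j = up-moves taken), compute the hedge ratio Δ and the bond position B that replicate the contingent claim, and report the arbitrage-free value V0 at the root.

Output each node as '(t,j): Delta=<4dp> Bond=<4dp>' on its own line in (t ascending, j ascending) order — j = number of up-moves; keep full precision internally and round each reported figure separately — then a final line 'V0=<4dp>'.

Since d<R<u, set p* = (R−d)/(u−d) = 0.8269; price each node as the discounted p*-expectation of its children.
At expiry t=3: V(3,0)=100.0230, V(3,1)=25.2013, V(3,2)=0.0000, V(3,3)=0.0000
  t=2,j=0: stock 143.8880 → up 207.1987 (V=25.2013), down 132.3770 (V=100.0230). Price 28.2601; hedge Δ=-1.0000, bond B=172.1481.
  t=2,j=1: stock 225.2160 → up 324.3110 (V=0.0000), down 207.1987 (V=25.2013). Price 3.2309; hedge Δ=-0.2152, bond B=51.6949.
  t=2,j=2: stock 352.5120 → up 507.6173 (V=0.0000), down 324.3110 (V=0.0000). Price 0.0000; hedge Δ=0.0000, bond B=0.0000.
  t=1,j=0: stock 156.4000 → up 225.2160 (V=3.2309), down 143.8880 (V=28.2601). Price 5.6022; hedge Δ=-0.3078, bond B=53.7353.
  t=1,j=1: stock 244.8000 → up 352.5120 (V=0.0000), down 225.2160 (V=3.2309). Price 0.4142; hedge Δ=-0.0254, bond B=6.6276.
  t=0,j=0: stock 170.0000 → up 244.8000 (V=0.4142), down 156.4000 (V=5.6022). Price 0.9720; hedge Δ=-0.0587, bond B=10.9488.
Check: Δ(0,0)·S0 + B(0,0) = 0.9720 = V0.

(0,0): Delta=-0.0587 Bond=10.9488
(1,0): Delta=-0.3078 Bond=53.7353
(1,1): Delta=-0.0254 Bond=6.6276
(2,0): Delta=-1.0000 Bond=172.1481
(2,1): Delta=-0.2152 Bond=51.6949
(2,2): Delta=0.0000 Bond=0.0000
V0=0.9720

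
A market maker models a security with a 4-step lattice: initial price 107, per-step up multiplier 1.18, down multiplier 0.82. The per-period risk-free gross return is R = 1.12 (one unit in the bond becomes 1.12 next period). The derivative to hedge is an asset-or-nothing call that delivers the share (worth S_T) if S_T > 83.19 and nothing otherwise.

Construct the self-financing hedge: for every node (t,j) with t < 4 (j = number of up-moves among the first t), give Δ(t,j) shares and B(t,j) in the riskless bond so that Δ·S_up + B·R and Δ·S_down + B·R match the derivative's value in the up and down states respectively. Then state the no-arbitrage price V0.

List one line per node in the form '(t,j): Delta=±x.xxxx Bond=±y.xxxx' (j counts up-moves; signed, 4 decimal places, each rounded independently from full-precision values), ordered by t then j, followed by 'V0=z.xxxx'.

(0,0): Delta=1.0875 Bond=-10.0705
(1,0): Delta=1.4732 Bond=-45.1160
(1,1): Delta=1.0339 Bond=-4.5116
(2,0): Delta=2.8778 Bond=-151.5897
(2,1): Delta=1.2779 Bond=-30.3179
(2,2): Delta=1.0000 Bond=0.0000
(3,0): Delta=0.0000 Bond=0.0000
(3,1): Delta=3.2778 Bond=-203.7365
(3,2): Delta=1.0000 Bond=0.0000
(3,3): Delta=1.0000 Bond=0.0000
V0=106.2935

Since d<R<u, set p* = (R−d)/(u−d) = 0.8333; price each node as the discounted p*-expectation of its children.
Terminal values V(4,·): V(4,0)=0.0000, V(4,1)=0.0000, V(4,2)=100.1787, V(4,3)=144.1596, V(4,4)=207.4492
  t=3,j=0: stock 58.9964 → up 69.6157 (V=0.0000), down 48.3770 (V=0.0000). Price 0.0000; hedge Δ=0.0000, bond B=0.0000.
  t=3,j=1: stock 84.8972 → up 100.1787 (V=100.1787), down 69.6157 (V=0.0000). Price 74.5377; hedge Δ=3.2778, bond B=-203.7365.
  t=3,j=2: stock 122.1692 → up 144.1596 (V=144.1596), down 100.1787 (V=100.1787). Price 122.1692; hedge Δ=1.0000, bond B=0.0000.
  t=3,j=3: stock 175.8044 → up 207.4492 (V=207.4492), down 144.1596 (V=144.1596). Price 175.8044; hedge Δ=1.0000, bond B=0.0000.
  t=2,j=0: stock 71.9468 → up 84.8972 (V=74.5377), down 58.9964 (V=0.0000). Price 55.4596; hedge Δ=2.8778, bond B=-151.5897.
  t=2,j=1: stock 103.5332 → up 122.1692 (V=122.1692), down 84.8972 (V=74.5377). Price 101.9916; hedge Δ=1.2779, bond B=-30.3179.
  t=2,j=2: stock 148.9868 → up 175.8044 (V=175.8044), down 122.1692 (V=122.1692). Price 148.9868; hedge Δ=1.0000, bond B=0.0000.
  t=1,j=0: stock 87.7400 → up 103.5332 (V=101.9916), down 71.9468 (V=55.4596). Price 84.1395; hedge Δ=1.4732, bond B=-45.1160.
  t=1,j=1: stock 126.2600 → up 148.9868 (V=148.9868), down 103.5332 (V=101.9916). Price 126.0306; hedge Δ=1.0339, bond B=-4.5116.
  t=0,j=0: stock 107.0000 → up 126.2600 (V=126.0306), down 87.7400 (V=84.1395). Price 106.2935; hedge Δ=1.0875, bond B=-10.0705.
Each (Δ,B) replicates both successor values, so the strategy is self-financing and V0 is arbitrage-free.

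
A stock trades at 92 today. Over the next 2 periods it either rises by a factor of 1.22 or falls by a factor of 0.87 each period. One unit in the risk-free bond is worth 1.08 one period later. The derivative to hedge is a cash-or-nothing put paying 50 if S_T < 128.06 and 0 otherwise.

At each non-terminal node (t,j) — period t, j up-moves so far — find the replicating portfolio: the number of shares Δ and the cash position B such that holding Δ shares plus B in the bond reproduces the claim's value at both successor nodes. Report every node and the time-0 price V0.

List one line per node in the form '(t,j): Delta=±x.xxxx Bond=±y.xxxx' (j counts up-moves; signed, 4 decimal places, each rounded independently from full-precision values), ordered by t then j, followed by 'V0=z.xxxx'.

The replicating-portfolio and risk-neutral prices coincide; use p* = (1.08−0.87)/(1.22−0.87) = 0.6000 for the latter.
Payoff layer (t=2): V(2,0)=50.0000, V(2,1)=50.0000, V(2,2)=0.0000
(1,0): S=80.0400. Δ = (V_up−V_dn)/(S_up−S_dn) = (50.0000−50.0000)/(97.6488−69.6348) = 0.0000. V = [p*·50.0000 + (1−p*)·50.0000]/1.08 = 46.2963. B = V − Δ·S = 46.2963.
(1,1): S=112.2400. Δ = (V_up−V_dn)/(S_up−S_dn) = (0.0000−50.0000)/(136.9328−97.6488) = -1.2728. V = [p*·0.0000 + (1−p*)·50.0000]/1.08 = 18.5185. B = V − Δ·S = 161.3757.
(0,0): S=92.0000. Δ = (V_up−V_dn)/(S_up−S_dn) = (18.5185−46.2963)/(112.2400−80.0400) = -0.8627. V = [p*·18.5185 + (1−p*)·46.2963]/1.08 = 27.4348. B = V − Δ·S = 106.7999.
The time-0 hedge costs 27.4348, which is the no-arbitrage price.

(0,0): Delta=-0.8627 Bond=106.7999
(1,0): Delta=0.0000 Bond=46.2963
(1,1): Delta=-1.2728 Bond=161.3757
V0=27.4348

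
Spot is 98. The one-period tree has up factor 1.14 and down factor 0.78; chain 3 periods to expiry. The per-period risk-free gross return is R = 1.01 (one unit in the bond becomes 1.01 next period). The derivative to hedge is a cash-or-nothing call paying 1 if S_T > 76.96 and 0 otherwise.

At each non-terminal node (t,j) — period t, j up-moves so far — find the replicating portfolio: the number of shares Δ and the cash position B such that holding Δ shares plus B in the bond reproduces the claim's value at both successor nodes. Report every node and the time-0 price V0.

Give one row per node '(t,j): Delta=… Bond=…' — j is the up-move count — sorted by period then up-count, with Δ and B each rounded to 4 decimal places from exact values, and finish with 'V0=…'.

Under the risk-neutral measure, an up-move has probability p* = (R−d)/(u−d) = 0.6389 and values discount at R = 1.01.
At expiry t=3: V(3,0)=0.0000, V(3,1)=0.0000, V(3,2)=1.0000, V(3,3)=1.0000
  t=2,j=0: stock 59.6232 → up 67.9704 (V=0.0000), down 46.5061 (V=0.0000). Price 0.0000; hedge Δ=0.0000, bond B=0.0000.
  t=2,j=1: stock 87.1416 → up 99.3414 (V=1.0000), down 67.9704 (V=0.0000). Price 0.6326; hedge Δ=0.0319, bond B=-2.1452.
  t=2,j=2: stock 127.3608 → up 145.1913 (V=1.0000), down 99.3414 (V=1.0000). Price 0.9901; hedge Δ=0.0000, bond B=0.9901.
  t=1,j=0: stock 76.4400 → up 87.1416 (V=0.6326), down 59.6232 (V=0.0000). Price 0.4001; hedge Δ=0.0230, bond B=-1.3570.
  t=1,j=1: stock 111.7200 → up 127.3608 (V=0.9901), down 87.1416 (V=0.6326). Price 0.8525; hedge Δ=0.0089, bond B=-0.1407.
  t=0,j=0: stock 98.0000 → up 111.7200 (V=0.8525), down 76.4400 (V=0.4001). Price 0.6823; hedge Δ=0.0128, bond B=-0.5742.
Check: Δ(0,0)·S0 + B(0,0) = 0.6823 = V0.

(0,0): Delta=0.0128 Bond=-0.5742
(1,0): Delta=0.0230 Bond=-1.3570
(1,1): Delta=0.0089 Bond=-0.1407
(2,0): Delta=0.0000 Bond=0.0000
(2,1): Delta=0.0319 Bond=-2.1452
(2,2): Delta=0.0000 Bond=0.9901
V0=0.6823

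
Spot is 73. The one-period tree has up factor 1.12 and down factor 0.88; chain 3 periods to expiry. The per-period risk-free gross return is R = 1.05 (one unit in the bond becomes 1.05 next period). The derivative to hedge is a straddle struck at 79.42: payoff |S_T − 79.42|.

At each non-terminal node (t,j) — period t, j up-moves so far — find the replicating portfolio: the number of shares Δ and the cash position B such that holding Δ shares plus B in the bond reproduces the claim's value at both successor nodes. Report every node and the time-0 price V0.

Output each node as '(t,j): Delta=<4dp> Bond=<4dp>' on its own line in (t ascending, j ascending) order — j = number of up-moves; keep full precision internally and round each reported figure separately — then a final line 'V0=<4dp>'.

No-arbitrage ⇒ martingale measure with p* = (R−d)/(u−d) = 0.7083.
At expiry t=3: V(3,0)=29.6725, V(3,1)=16.1051, V(3,2)=1.1627, V(3,3)=23.1397
  t=2,j=0: stock 56.5312 → up 63.3149 (V=16.1051), down 49.7475 (V=29.6725). Price 19.1069; hedge Δ=-1.0000, bond B=75.6381.
  t=2,j=1: stock 71.9488 → up 80.5827 (V=1.1627), down 63.3149 (V=16.1051). Price 5.2580; hedge Δ=-0.8653, bond B=67.5180.
  t=2,j=2: stock 91.5712 → up 102.5597 (V=23.1397), down 80.5827 (V=1.1627). Price 15.9331; hedge Δ=1.0000, bond B=-75.6381.
  t=1,j=0: stock 64.2400 → up 71.9488 (V=5.2580), down 56.5312 (V=19.1069). Price 8.8545; hedge Δ=-0.8983, bond B=66.5584.
  t=1,j=1: stock 81.7600 → up 91.5712 (V=15.9331), down 71.9488 (V=5.2580). Price 12.2091; hedge Δ=0.5440, bond B=-32.2707.
  t=0,j=0: stock 73.0000 → up 81.7600 (V=12.2091), down 64.2400 (V=8.8545). Price 10.6959; hedge Δ=0.1915, bond B=-3.2815.
The time-0 hedge costs 10.6959, which is the no-arbitrage price.

(0,0): Delta=0.1915 Bond=-3.2815
(1,0): Delta=-0.8983 Bond=66.5584
(1,1): Delta=0.5440 Bond=-32.2707
(2,0): Delta=-1.0000 Bond=75.6381
(2,1): Delta=-0.8653 Bond=67.5180
(2,2): Delta=1.0000 Bond=-75.6381
V0=10.6959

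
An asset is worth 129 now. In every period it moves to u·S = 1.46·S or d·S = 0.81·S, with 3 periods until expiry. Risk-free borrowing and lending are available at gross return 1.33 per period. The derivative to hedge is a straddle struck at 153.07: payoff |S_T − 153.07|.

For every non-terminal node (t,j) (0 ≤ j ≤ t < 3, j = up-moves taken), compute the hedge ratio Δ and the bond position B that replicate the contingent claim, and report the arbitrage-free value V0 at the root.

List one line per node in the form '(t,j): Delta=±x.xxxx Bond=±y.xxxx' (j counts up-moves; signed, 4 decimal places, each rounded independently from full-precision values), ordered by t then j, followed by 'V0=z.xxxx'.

(0,0): Delta=0.8430 Bond=-41.8326
(1,0): Delta=0.2339 Bond=8.0145
(1,1): Delta=0.9275 Bond=-71.5503
(2,0): Delta=-1.0000 Bond=115.0902
(2,1): Delta=0.4050 Bond=-15.4484
(2,2): Delta=1.0000 Bond=-115.0902
V0=66.9191

The replicating-portfolio and risk-neutral prices coincide; use p* = (1.33−0.81)/(1.46−0.81) = 0.8000 for the latter.
At expiry t=3: V(3,0)=84.5141, V(3,1)=29.5001, V(3,2)=69.6609, V(3,3)=248.3955
  t=2,j=0: stock 84.6369 → up 123.5699 (V=29.5001), down 68.5559 (V=84.5141). Price 30.4533; hedge Δ=-1.0000, bond B=115.0902.
  t=2,j=1: stock 152.5554 → up 222.7309 (V=69.6609), down 123.5699 (V=29.5001). Price 46.3374; hedge Δ=0.4050, bond B=-15.4484.
  t=2,j=2: stock 274.9764 → up 401.4655 (V=248.3955), down 222.7309 (V=69.6609). Price 159.8862; hedge Δ=1.0000, bond B=-115.0902.
  t=1,j=0: stock 104.4900 → up 152.5554 (V=46.3374), down 84.6369 (V=30.4533). Price 32.4516; hedge Δ=0.2339, bond B=8.0145.
  t=1,j=1: stock 188.3400 → up 274.9764 (V=159.8862), down 152.5554 (V=46.3374). Price 103.1402; hedge Δ=0.9275, bond B=-71.5503.
  t=0,j=0: stock 129.0000 → up 188.3400 (V=103.1402), down 104.4900 (V=32.4516). Price 66.9191; hedge Δ=0.8430, bond B=-41.8326.
Self-financing check: at every node Δ·S+B equals the discounted successor values.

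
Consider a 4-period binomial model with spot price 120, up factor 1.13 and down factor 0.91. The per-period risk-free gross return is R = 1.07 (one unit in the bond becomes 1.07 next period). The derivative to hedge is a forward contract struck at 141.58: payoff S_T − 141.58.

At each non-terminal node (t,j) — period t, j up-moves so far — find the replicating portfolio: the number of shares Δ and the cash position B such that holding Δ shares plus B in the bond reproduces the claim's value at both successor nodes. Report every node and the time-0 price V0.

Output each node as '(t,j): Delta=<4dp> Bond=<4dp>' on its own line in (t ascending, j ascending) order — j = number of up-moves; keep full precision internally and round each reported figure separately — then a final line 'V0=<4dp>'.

(0,0): Delta=1.0000 Bond=-108.0107
(1,0): Delta=1.0000 Bond=-115.5715
(1,1): Delta=1.0000 Bond=-115.5715
(2,0): Delta=1.0000 Bond=-123.6615
(2,1): Delta=1.0000 Bond=-123.6615
(2,2): Delta=1.0000 Bond=-123.6615
(3,0): Delta=1.0000 Bond=-132.3178
(3,1): Delta=1.0000 Bond=-132.3178
(3,2): Delta=1.0000 Bond=-132.3178
(3,3): Delta=1.0000 Bond=-132.3178
V0=11.9893

The replicating-portfolio and risk-neutral prices coincide; use p* = (1.07−0.91)/(1.13−0.91) = 0.7273 for the latter.
At expiry t=4: V(4,0)=-59.2900, V(4,1)=-39.3958, V(4,2)=-14.6919, V(4,3)=15.9844, V(4,4)=54.0768
  t=3,j=0: stock 90.4285 → up 102.1842 (V=-39.3958), down 82.2900 (V=-59.2900). Price -41.8892; hedge Δ=1.0000, bond B=-132.3178.
  t=3,j=1: stock 112.2904 → up 126.8881 (V=-14.6919), down 102.1842 (V=-39.3958). Price -20.0274; hedge Δ=1.0000, bond B=-132.3178.
  t=3,j=2: stock 139.4375 → up 157.5644 (V=15.9844), down 126.8881 (V=-14.6919). Price 7.1197; hedge Δ=1.0000, bond B=-132.3178.
  t=3,j=3: stock 173.1476 → up 195.6568 (V=54.0768), down 157.5644 (V=15.9844). Price 40.8299; hedge Δ=1.0000, bond B=-132.3178.
  t=2,j=0: stock 99.3720 → up 112.2904 (V=-20.0274), down 90.4285 (V=-41.8892). Price -24.2895; hedge Δ=1.0000, bond B=-123.6615.
  t=2,j=1: stock 123.3960 → up 139.4375 (V=7.1197), down 112.2904 (V=-20.0274). Price -0.2655; hedge Δ=1.0000, bond B=-123.6615.
  t=2,j=2: stock 153.2280 → up 173.1476 (V=40.8299), down 139.4375 (V=7.1197). Price 29.5665; hedge Δ=1.0000, bond B=-123.6615.
  t=1,j=0: stock 109.2000 → up 123.3960 (V=-0.2655), down 99.3720 (V=-24.2895). Price -6.3715; hedge Δ=1.0000, bond B=-115.5715.
  t=1,j=1: stock 135.6000 → up 153.2280 (V=29.5665), down 123.3960 (V=-0.2655). Price 20.0285; hedge Δ=1.0000, bond B=-115.5715.
  t=0,j=0: stock 120.0000 → up 135.6000 (V=20.0285), down 109.2000 (V=-6.3715). Price 11.9893; hedge Δ=1.0000, bond B=-108.0107.
The time-0 hedge costs 11.9893, which is the no-arbitrage price.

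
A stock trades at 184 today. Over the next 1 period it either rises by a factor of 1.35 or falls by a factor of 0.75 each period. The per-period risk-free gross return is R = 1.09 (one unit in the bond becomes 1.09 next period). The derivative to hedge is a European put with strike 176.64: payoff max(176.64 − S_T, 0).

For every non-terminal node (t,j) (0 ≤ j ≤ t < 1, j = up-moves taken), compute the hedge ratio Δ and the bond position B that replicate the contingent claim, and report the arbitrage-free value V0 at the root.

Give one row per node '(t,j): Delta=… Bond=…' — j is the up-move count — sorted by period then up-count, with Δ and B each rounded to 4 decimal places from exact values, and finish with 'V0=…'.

(0,0): Delta=-0.3500 Bond=79.7615
V0=15.3615

Under the risk-neutral measure, an up-move has probability p* = (R−d)/(u−d) = 0.5667 and values discount at R = 1.09.
Terminal payoffs: V(1,0)=38.6400, V(1,1)=0.0000
  t=0,j=0: stock 184.0000 → up 248.4000 (V=0.0000), down 138.0000 (V=38.6400). Price 15.3615; hedge Δ=-0.3500, bond B=79.7615.
Root portfolio cost Δ·184+B reproduces V0=15.3615.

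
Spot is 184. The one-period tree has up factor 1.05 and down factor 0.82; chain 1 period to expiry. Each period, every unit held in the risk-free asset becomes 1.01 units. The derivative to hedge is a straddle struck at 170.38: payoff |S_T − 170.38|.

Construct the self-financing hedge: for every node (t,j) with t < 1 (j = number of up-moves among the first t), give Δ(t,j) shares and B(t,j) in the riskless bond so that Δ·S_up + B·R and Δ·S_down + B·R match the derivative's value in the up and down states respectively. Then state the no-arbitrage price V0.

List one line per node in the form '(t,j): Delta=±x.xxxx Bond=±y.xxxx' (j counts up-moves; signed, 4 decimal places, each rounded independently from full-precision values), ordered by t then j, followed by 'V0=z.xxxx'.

(0,0): Delta=0.0784 Bond=7.5876
V0=22.0224

No-arbitrage ⇒ martingale measure with p* = (R−d)/(u−d) = 0.8261.
Payoff layer (t=1): V(1,0)=19.5000, V(1,1)=22.8200
  t=0,j=0: stock 184.0000 → up 193.2000 (V=22.8200), down 150.8800 (V=19.5000). Price 22.0224; hedge Δ=0.0784, bond B=7.5876.
Root portfolio cost Δ·184+B reproduces V0=22.0224.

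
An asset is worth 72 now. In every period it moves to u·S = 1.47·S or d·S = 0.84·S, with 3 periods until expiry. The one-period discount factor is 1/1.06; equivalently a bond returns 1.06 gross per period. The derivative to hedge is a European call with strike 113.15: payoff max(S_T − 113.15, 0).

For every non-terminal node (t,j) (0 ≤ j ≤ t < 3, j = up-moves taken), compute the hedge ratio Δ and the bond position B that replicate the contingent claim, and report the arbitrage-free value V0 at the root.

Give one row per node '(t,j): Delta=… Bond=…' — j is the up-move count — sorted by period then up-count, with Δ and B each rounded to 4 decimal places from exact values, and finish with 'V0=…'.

(0,0): Delta=0.3910 Bond=-20.5107
(1,0): Delta=0.1517 Bond=-7.2689
(1,1): Delta=0.6458 Bond=-48.7128
(2,0): Delta=0.0000 Bond=0.0000
(2,1): Delta=0.3132 Bond=-22.0644
(2,2): Delta=1.0000 Bond=-106.7453
V0=7.6382

The replicating-portfolio and risk-neutral prices coincide; use p* = (1.06−0.84)/(1.47−0.84) = 0.3492 for the latter.
Terminal values V(3,·): V(3,0)=0.0000, V(3,1)=0.0000, V(3,2)=17.5412, V(3,3)=115.5597
(2,0): S=50.8032. Δ = (V_up−V_dn)/(S_up−S_dn) = (0.0000−0.0000)/(74.6807−42.6747) = 0.0000. V = [p*·0.0000 + (1−p*)·0.0000]/1.06 = 0.0000. B = V − Δ·S = 0.0000.
(2,1): S=88.9056. Δ = (V_up−V_dn)/(S_up−S_dn) = (17.5412−0.0000)/(130.6912−74.6807) = 0.3132. V = [p*·17.5412 + (1−p*)·0.0000]/1.06 = 5.7788. B = V − Δ·S = -22.0644.
(2,2): S=155.5848. Δ = (V_up−V_dn)/(S_up−S_dn) = (115.5597−17.5412)/(228.7097−130.6912) = 1.0000. V = [p*·115.5597 + (1−p*)·17.5412]/1.06 = 48.8395. B = V − Δ·S = -106.7453.
(1,0): S=60.4800. Δ = (V_up−V_dn)/(S_up−S_dn) = (5.7788−0.0000)/(88.9056−50.8032) = 0.1517. V = [p*·5.7788 + (1−p*)·0.0000]/1.06 = 1.9038. B = V − Δ·S = -7.2689.
(1,1): S=105.8400. Δ = (V_up−V_dn)/(S_up−S_dn) = (48.8395−5.7788)/(155.5848−88.9056) = 0.6458. V = [p*·48.8395 + (1−p*)·5.7788]/1.06 = 19.6376. B = V − Δ·S = -48.7128.
(0,0): S=72.0000. Δ = (V_up−V_dn)/(S_up−S_dn) = (19.6376−1.9038)/(105.8400−60.4800) = 0.3910. V = [p*·19.6376 + (1−p*)·1.9038]/1.06 = 7.6382. B = V − Δ·S = -20.5107.
Root portfolio cost Δ·72+B reproduces V0=7.6382.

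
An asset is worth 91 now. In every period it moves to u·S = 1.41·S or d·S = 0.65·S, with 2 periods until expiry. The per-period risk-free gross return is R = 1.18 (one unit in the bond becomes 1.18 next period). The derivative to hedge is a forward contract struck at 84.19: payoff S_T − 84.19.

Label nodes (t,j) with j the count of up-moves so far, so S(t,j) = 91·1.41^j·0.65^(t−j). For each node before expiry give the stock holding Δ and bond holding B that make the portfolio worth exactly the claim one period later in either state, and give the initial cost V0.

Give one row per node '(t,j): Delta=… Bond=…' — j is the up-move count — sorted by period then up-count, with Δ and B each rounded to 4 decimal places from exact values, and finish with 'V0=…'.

(0,0): Delta=1.0000 Bond=-60.4639
(1,0): Delta=1.0000 Bond=-71.3475
(1,1): Delta=1.0000 Bond=-71.3475
V0=30.5361

Since d<R<u, set p* = (R−d)/(u−d) = 0.6974; price each node as the discounted p*-expectation of its children.
Terminal values V(2,·): V(2,0)=-45.7425, V(2,1)=-0.7885, V(2,2)=96.7271
  t=1,j=0: stock 59.1500 → up 83.4015 (V=-0.7885), down 38.4475 (V=-45.7425). Price -12.1975; hedge Δ=1.0000, bond B=-71.3475.
  t=1,j=1: stock 128.3100 → up 180.9171 (V=96.7271), down 83.4015 (V=-0.7885). Price 56.9625; hedge Δ=1.0000, bond B=-71.3475.
  t=0,j=0: stock 91.0000 → up 128.3100 (V=56.9625), down 59.1500 (V=-12.1975). Price 30.5361; hedge Δ=1.0000, bond B=-60.4639.
Each (Δ,B) replicates both successor values, so the strategy is self-financing and V0 is arbitrage-free.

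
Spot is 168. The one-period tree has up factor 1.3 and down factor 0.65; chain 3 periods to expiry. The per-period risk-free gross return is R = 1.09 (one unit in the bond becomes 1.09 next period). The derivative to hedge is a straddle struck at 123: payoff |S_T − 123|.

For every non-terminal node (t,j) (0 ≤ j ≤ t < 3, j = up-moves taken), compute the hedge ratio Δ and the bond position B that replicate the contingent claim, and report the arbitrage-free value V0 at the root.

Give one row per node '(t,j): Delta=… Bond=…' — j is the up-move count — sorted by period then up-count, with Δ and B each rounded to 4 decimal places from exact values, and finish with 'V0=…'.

(0,0): Delta=0.7186 Bond=-33.6402
(1,0): Delta=0.0770 Bond=33.3924
(1,1): Delta=0.8717 Bond=-70.1057
(2,0): Delta=-1.0000 Bond=112.8440
(2,1): Delta=0.3340 Bond=-0.0881
(2,2): Delta=1.0000 Bond=-112.8440
V0=87.0828

The replicating-portfolio and risk-neutral prices coincide; use p* = (1.09−0.65)/(1.3−0.65) = 0.6769 for the latter.
Payoff layer (t=3): V(3,0)=76.8630, V(3,1)=30.7260, V(3,2)=61.5480, V(3,3)=246.0960
Node (2,0) S=70.9800: V=(p*·30.7260+(1−p*)·76.8630)/1.09=41.8640; Δ=(30.7260−76.8630)/(92.2740−46.1370)=-1.0000; B=V−Δ·S=112.8440
Node (2,1) S=141.9600: V=(p*·61.5480+(1−p*)·30.7260)/1.09=47.3304; Δ=(61.5480−30.7260)/(184.5480−92.2740)=0.3340; B=V−Δ·S=-0.0881
Node (2,2) S=283.9200: V=(p*·246.0960+(1−p*)·61.5480)/1.09=171.0760; Δ=(246.0960−61.5480)/(369.0960−184.5480)=1.0000; B=V−Δ·S=-112.8440
Node (1,0) S=109.2000: V=(p*·47.3304+(1−p*)·41.8640)/1.09=41.8021; Δ=(47.3304−41.8640)/(141.9600−70.9800)=0.0770; B=V−Δ·S=33.3924
Node (1,1) S=218.4000: V=(p*·171.0760+(1−p*)·47.3304)/1.09=120.2721; Δ=(171.0760−47.3304)/(283.9200−141.9600)=0.8717; B=V−Δ·S=-70.1057
Node (0,0) S=168.0000: V=(p*·120.2721+(1−p*)·41.8021)/1.09=87.0828; Δ=(120.2721−41.8021)/(218.4000−109.2000)=0.7186; B=V−Δ·S=-33.6402
Check: Δ(0,0)·S0 + B(0,0) = 87.0828 = V0.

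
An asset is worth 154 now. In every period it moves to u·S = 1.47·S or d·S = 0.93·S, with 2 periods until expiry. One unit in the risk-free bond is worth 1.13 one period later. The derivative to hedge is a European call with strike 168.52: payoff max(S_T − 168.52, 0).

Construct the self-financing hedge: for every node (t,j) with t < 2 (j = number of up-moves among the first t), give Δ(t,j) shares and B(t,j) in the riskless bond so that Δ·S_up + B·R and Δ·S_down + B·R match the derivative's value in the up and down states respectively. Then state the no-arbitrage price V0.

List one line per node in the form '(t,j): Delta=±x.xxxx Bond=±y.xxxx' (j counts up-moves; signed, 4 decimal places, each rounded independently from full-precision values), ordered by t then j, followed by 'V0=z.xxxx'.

(0,0): Delta=0.7633 Bond=-84.5583
(1,0): Delta=0.5432 Bond=-64.0322
(1,1): Delta=1.0000 Bond=-149.1327
V0=32.9914

Risk-neutral probability p* = (R−d)/(u−d) = (1.13−0.93)/(1.47−0.93) = 0.3704.
Terminal payoffs: V(2,0)=0.0000, V(2,1)=42.0134, V(2,2)=164.2586
Node (1,0) S=143.2200: V=(p*·42.0134+(1−p*)·0.0000)/1.13=13.7704; Δ=(42.0134−0.0000)/(210.5334−133.1946)=0.5432; B=V−Δ·S=-64.0322
Node (1,1) S=226.3800: V=(p*·164.2586+(1−p*)·42.0134)/1.13=77.2473; Δ=(164.2586−42.0134)/(332.7786−210.5334)=1.0000; B=V−Δ·S=-149.1327
Node (0,0) S=154.0000: V=(p*·77.2473+(1−p*)·13.7704)/1.13=32.9914; Δ=(77.2473−13.7704)/(226.3800−143.2200)=0.7633; B=V−Δ·S=-84.5583
Each (Δ,B) replicates both successor values, so the strategy is self-financing and V0 is arbitrage-free.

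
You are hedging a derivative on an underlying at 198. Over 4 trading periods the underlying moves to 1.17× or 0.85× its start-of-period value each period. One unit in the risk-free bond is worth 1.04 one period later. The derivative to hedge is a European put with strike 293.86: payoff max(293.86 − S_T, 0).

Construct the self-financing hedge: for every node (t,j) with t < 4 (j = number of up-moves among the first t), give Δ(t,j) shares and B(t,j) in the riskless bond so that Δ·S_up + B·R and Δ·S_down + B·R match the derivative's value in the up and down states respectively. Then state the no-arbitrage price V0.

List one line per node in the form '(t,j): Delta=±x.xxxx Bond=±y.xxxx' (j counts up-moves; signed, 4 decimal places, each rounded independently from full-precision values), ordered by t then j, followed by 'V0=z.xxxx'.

No-arbitrage ⇒ martingale measure with p* = (R−d)/(u−d) = 0.5938.
At expiry t=4: V(4,0)=190.5028, V(4,1)=151.5918, V(4,2)=98.0320, V(4,3)=24.3085, V(4,4)=0.0000
(3,0): S=121.5967. Δ = (V_up−V_dn)/(S_up−S_dn) = (151.5918−190.5028)/(142.2682−103.3572) = -1.0000. V = [p*·151.5918 + (1−p*)·190.5028]/1.04 = 160.9609. B = V − Δ·S = 282.5577.
(3,1): S=167.3743. Δ = (V_up−V_dn)/(S_up−S_dn) = (98.0320−151.5918)/(195.8280−142.2682) = -1.0000. V = [p*·98.0320 + (1−p*)·151.5918]/1.04 = 115.1833. B = V − Δ·S = 282.5577.
(3,2): S=230.3859. Δ = (V_up−V_dn)/(S_up−S_dn) = (24.3085−98.0320)/(269.5515−195.8280) = -1.0000. V = [p*·24.3085 + (1−p*)·98.0320]/1.04 = 52.1718. B = V − Δ·S = 282.5577.
(3,3): S=317.1194. Δ = (V_up−V_dn)/(S_up−S_dn) = (0.0000−24.3085)/(371.0297−269.5515) = -0.2395. V = [p*·0.0000 + (1−p*)·24.3085]/1.04 = 9.4955. B = V − Δ·S = 85.4597.
(2,0): S=143.0550. Δ = (V_up−V_dn)/(S_up−S_dn) = (115.1833−160.9609)/(167.3743−121.5967) = -1.0000. V = [p*·115.1833 + (1−p*)·160.9609]/1.04 = 128.6351. B = V − Δ·S = 271.6901.
(2,1): S=196.9110. Δ = (V_up−V_dn)/(S_up−S_dn) = (52.1718−115.1833)/(230.3859−167.3743) = -1.0000. V = [p*·52.1718 + (1−p*)·115.1833]/1.04 = 74.7791. B = V − Δ·S = 271.6901.
(2,2): S=271.0422. Δ = (V_up−V_dn)/(S_up−S_dn) = (9.4955−52.1718)/(317.1194−230.3859) = -0.4920. V = [p*·9.4955 + (1−p*)·52.1718]/1.04 = 25.8007. B = V − Δ·S = 159.1642.
(1,0): S=168.3000. Δ = (V_up−V_dn)/(S_up−S_dn) = (74.7791−128.6351)/(196.9110−143.0550) = -1.0000. V = [p*·74.7791 + (1−p*)·128.6351]/1.04 = 92.9405. B = V − Δ·S = 261.2405.
(1,1): S=231.6600. Δ = (V_up−V_dn)/(S_up−S_dn) = (25.8007−74.7791)/(271.0422−196.9110) = -0.6607. V = [p*·25.8007 + (1−p*)·74.7791]/1.04 = 43.9406. B = V − Δ·S = 196.9979.
(0,0): S=198.0000. Δ = (V_up−V_dn)/(S_up−S_dn) = (43.9406−92.9405)/(231.6600−168.3000) = -0.7734. V = [p*·43.9406 + (1−p*)·92.9405]/1.04 = 61.3911. B = V − Δ·S = 214.5158.
Self-financing check: at every node Δ·S+B equals the discounted successor values.

(0,0): Delta=-0.7734 Bond=214.5158
(1,0): Delta=-1.0000 Bond=261.2405
(1,1): Delta=-0.6607 Bond=196.9979
(2,0): Delta=-1.0000 Bond=271.6901
(2,1): Delta=-1.0000 Bond=271.6901
(2,2): Delta=-0.4920 Bond=159.1642
(3,0): Delta=-1.0000 Bond=282.5577
(3,1): Delta=-1.0000 Bond=282.5577
(3,2): Delta=-1.0000 Bond=282.5577
(3,3): Delta=-0.2395 Bond=85.4597
V0=61.3911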